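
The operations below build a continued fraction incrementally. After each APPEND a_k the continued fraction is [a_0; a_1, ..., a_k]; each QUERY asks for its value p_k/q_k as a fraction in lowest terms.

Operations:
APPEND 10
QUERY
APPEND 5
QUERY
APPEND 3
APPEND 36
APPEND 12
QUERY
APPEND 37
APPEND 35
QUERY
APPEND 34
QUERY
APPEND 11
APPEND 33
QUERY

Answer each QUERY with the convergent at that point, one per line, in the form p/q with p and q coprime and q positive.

10/1
51/5
71191/6988
92470701/9076783
3146643820/308869759
1148429883613/112728126115

APPEND 10: p_0 = 10·1 + 0 = 10, q_0 = 10·0 + 1 = 1 → 10/1
APPEND 5: p_1 = 5·10 + 1 = 51, q_1 = 5·1 + 0 = 5 → 51/5
APPEND 3: p_2 = 3·51 + 10 = 163, q_2 = 3·5 + 1 = 16 → 163/16
APPEND 36: p_3 = 36·163 + 51 = 5919, q_3 = 36·16 + 5 = 581 → 5919/581
APPEND 12: p_4 = 12·5919 + 163 = 71191, q_4 = 12·581 + 16 = 6988 → 71191/6988
APPEND 37: p_5 = 37·71191 + 5919 = 2639986, q_5 = 37·6988 + 581 = 259137 → 2639986/259137
APPEND 35: p_6 = 35·2639986 + 71191 = 92470701, q_6 = 35·259137 + 6988 = 9076783 → 92470701/9076783
APPEND 34: p_7 = 34·92470701 + 2639986 = 3146643820, q_7 = 34·9076783 + 259137 = 308869759 → 3146643820/308869759
APPEND 11: p_8 = 11·3146643820 + 92470701 = 34705552721, q_8 = 11·308869759 + 9076783 = 3406644132 → 34705552721/3406644132
APPEND 33: p_9 = 33·34705552721 + 3146643820 = 1148429883613, q_9 = 33·3406644132 + 308869759 = 112728126115 → 1148429883613/112728126115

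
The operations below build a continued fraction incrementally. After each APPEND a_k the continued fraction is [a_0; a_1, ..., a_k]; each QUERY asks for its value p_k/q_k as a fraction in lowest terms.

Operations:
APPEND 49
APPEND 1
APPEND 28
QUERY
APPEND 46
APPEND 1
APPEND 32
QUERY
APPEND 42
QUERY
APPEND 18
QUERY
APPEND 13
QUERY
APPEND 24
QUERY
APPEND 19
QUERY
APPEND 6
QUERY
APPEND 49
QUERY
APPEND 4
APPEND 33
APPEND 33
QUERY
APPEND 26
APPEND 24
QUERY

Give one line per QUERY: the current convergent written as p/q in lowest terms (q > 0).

APPEND 49: p_0 = 49·1 + 0 = 49, q_0 = 49·0 + 1 = 1 → 49/1
APPEND 1: p_1 = 1·49 + 1 = 50, q_1 = 1·1 + 0 = 1 → 50/1
APPEND 28: p_2 = 28·50 + 49 = 1449, q_2 = 28·1 + 1 = 29 → 1449/29
APPEND 46: p_3 = 46·1449 + 50 = 66704, q_3 = 46·29 + 1 = 1335 → 66704/1335
APPEND 1: p_4 = 1·66704 + 1449 = 68153, q_4 = 1·1335 + 29 = 1364 → 68153/1364
APPEND 32: p_5 = 32·68153 + 66704 = 2247600, q_5 = 32·1364 + 1335 = 44983 → 2247600/44983
APPEND 42: p_6 = 42·2247600 + 68153 = 94467353, q_6 = 42·44983 + 1364 = 1890650 → 94467353/1890650
APPEND 18: p_7 = 18·94467353 + 2247600 = 1702659954, q_7 = 18·1890650 + 44983 = 34076683 → 1702659954/34076683
APPEND 13: p_8 = 13·1702659954 + 94467353 = 22229046755, q_8 = 13·34076683 + 1890650 = 444887529 → 22229046755/444887529
APPEND 24: p_9 = 24·22229046755 + 1702659954 = 535199782074, q_9 = 24·444887529 + 34076683 = 10711377379 → 535199782074/10711377379
APPEND 19: p_10 = 19·535199782074 + 22229046755 = 10191024906161, q_10 = 19·10711377379 + 444887529 = 203961057730 → 10191024906161/203961057730
APPEND 6: p_11 = 6·10191024906161 + 535199782074 = 61681349219040, q_11 = 6·203961057730 + 10711377379 = 1234477723759 → 61681349219040/1234477723759
APPEND 49: p_12 = 49·61681349219040 + 10191024906161 = 3032577136639121, q_12 = 49·1234477723759 + 203961057730 = 60693369521921 → 3032577136639121/60693369521921
APPEND 4: p_13 = 4·3032577136639121 + 61681349219040 = 12191989895775524, q_13 = 4·60693369521921 + 1234477723759 = 244007955811443 → 12191989895775524/244007955811443
APPEND 33: p_14 = 33·12191989895775524 + 3032577136639121 = 405368243697231413, q_14 = 33·244007955811443 + 60693369521921 = 8112955911299540 → 405368243697231413/8112955911299540
APPEND 33: p_15 = 33·405368243697231413 + 12191989895775524 = 13389344031904412153, q_15 = 33·8112955911299540 + 244007955811443 = 267971553028696263 → 13389344031904412153/267971553028696263
APPEND 26: p_16 = 26·13389344031904412153 + 405368243697231413 = 348528313073211947391, q_16 = 26·267971553028696263 + 8112955911299540 = 6975373334657402378 → 348528313073211947391/6975373334657402378
APPEND 24: p_17 = 24·348528313073211947391 + 13389344031904412153 = 8378068857788991149537, q_17 = 24·6975373334657402378 + 267971553028696263 = 167676931584806353335 → 8378068857788991149537/167676931584806353335

1449/29
2247600/44983
94467353/1890650
1702659954/34076683
22229046755/444887529
535199782074/10711377379
10191024906161/203961057730
61681349219040/1234477723759
3032577136639121/60693369521921
13389344031904412153/267971553028696263
8378068857788991149537/167676931584806353335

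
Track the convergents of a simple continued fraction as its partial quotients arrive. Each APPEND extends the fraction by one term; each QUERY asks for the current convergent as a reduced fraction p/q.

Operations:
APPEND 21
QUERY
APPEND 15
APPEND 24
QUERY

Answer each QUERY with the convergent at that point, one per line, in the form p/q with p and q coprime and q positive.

APPEND 21: p_0 = 21·1 + 0 = 21, q_0 = 21·0 + 1 = 1 → 21/1
APPEND 15: p_1 = 15·21 + 1 = 316, q_1 = 15·1 + 0 = 15 → 316/15
APPEND 24: p_2 = 24·316 + 21 = 7605, q_2 = 24·15 + 1 = 361 → 7605/361

21/1
7605/361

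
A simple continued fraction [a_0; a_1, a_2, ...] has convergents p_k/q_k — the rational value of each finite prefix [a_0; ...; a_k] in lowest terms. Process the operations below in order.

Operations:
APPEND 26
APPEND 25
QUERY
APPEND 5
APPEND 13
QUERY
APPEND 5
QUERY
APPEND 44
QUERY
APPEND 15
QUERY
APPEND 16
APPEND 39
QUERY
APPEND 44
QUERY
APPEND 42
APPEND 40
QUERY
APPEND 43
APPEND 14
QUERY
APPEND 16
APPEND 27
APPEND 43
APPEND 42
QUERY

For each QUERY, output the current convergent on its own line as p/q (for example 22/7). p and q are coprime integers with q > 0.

APPEND 26: p_0 = 26·1 + 0 = 26, q_0 = 26·0 + 1 = 1 → 26/1
APPEND 25: p_1 = 25·26 + 1 = 651, q_1 = 25·1 + 0 = 25 → 651/25
APPEND 5: p_2 = 5·651 + 26 = 3281, q_2 = 5·25 + 1 = 126 → 3281/126
APPEND 13: p_3 = 13·3281 + 651 = 43304, q_3 = 13·126 + 25 = 1663 → 43304/1663
APPEND 5: p_4 = 5·43304 + 3281 = 219801, q_4 = 5·1663 + 126 = 8441 → 219801/8441
APPEND 44: p_5 = 44·219801 + 43304 = 9714548, q_5 = 44·8441 + 1663 = 373067 → 9714548/373067
APPEND 15: p_6 = 15·9714548 + 219801 = 145938021, q_6 = 15·373067 + 8441 = 5604446 → 145938021/5604446
APPEND 16: p_7 = 16·145938021 + 9714548 = 2344722884, q_7 = 16·5604446 + 373067 = 90044203 → 2344722884/90044203
APPEND 39: p_8 = 39·2344722884 + 145938021 = 91590130497, q_8 = 39·90044203 + 5604446 = 3517328363 → 91590130497/3517328363
APPEND 44: p_9 = 44·91590130497 + 2344722884 = 4032310464752, q_9 = 44·3517328363 + 90044203 = 154852492175 → 4032310464752/154852492175
APPEND 42: p_10 = 42·4032310464752 + 91590130497 = 169448629650081, q_10 = 42·154852492175 + 3517328363 = 6507321999713 → 169448629650081/6507321999713
APPEND 40: p_11 = 40·169448629650081 + 4032310464752 = 6781977496467992, q_11 = 40·6507321999713 + 154852492175 = 260447732480695 → 6781977496467992/260447732480695
APPEND 43: p_12 = 43·6781977496467992 + 169448629650081 = 291794480977773737, q_12 = 43·260447732480695 + 6507321999713 = 11205759818669598 → 291794480977773737/11205759818669598
APPEND 14: p_13 = 14·291794480977773737 + 6781977496467992 = 4091904711185300310, q_13 = 14·11205759818669598 + 260447732480695 = 157141085193855067 → 4091904711185300310/157141085193855067
APPEND 16: p_14 = 16·4091904711185300310 + 291794480977773737 = 65762269859942578697, q_14 = 16·157141085193855067 + 11205759818669598 = 2525463122920350670 → 65762269859942578697/2525463122920350670
APPEND 27: p_15 = 27·65762269859942578697 + 4091904711185300310 = 1779673190929634925129, q_15 = 27·2525463122920350670 + 157141085193855067 = 68344645404043323157 → 1779673190929634925129/68344645404043323157
APPEND 43: p_16 = 43·1779673190929634925129 + 65762269859942578697 = 76591709479834244359244, q_16 = 43·68344645404043323157 + 2525463122920350670 = 2941345215496783246421 → 76591709479834244359244/2941345215496783246421
APPEND 42: p_17 = 42·76591709479834244359244 + 1779673190929634925129 = 3218631471343967898013377, q_17 = 42·2941345215496783246421 + 68344645404043323157 = 123604843696268939672839 → 3218631471343967898013377/123604843696268939672839

651/25
43304/1663
219801/8441
9714548/373067
145938021/5604446
91590130497/3517328363
4032310464752/154852492175
6781977496467992/260447732480695
4091904711185300310/157141085193855067
3218631471343967898013377/123604843696268939672839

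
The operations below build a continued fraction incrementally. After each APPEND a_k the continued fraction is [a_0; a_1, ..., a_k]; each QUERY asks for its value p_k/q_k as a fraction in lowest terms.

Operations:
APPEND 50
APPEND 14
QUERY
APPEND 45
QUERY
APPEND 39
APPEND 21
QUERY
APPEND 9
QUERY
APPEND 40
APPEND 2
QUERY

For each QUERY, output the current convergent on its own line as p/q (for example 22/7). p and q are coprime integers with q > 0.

APPEND 50: p_0 = 50·1 + 0 = 50, q_0 = 50·0 + 1 = 1 → 50/1
APPEND 14: p_1 = 14·50 + 1 = 701, q_1 = 14·1 + 0 = 14 → 701/14
APPEND 45: p_2 = 45·701 + 50 = 31595, q_2 = 45·14 + 1 = 631 → 31595/631
APPEND 39: p_3 = 39·31595 + 701 = 1232906, q_3 = 39·631 + 14 = 24623 → 1232906/24623
APPEND 21: p_4 = 21·1232906 + 31595 = 25922621, q_4 = 21·24623 + 631 = 517714 → 25922621/517714
APPEND 9: p_5 = 9·25922621 + 1232906 = 234536495, q_5 = 9·517714 + 24623 = 4684049 → 234536495/4684049
APPEND 40: p_6 = 40·234536495 + 25922621 = 9407382421, q_6 = 40·4684049 + 517714 = 187879674 → 9407382421/187879674
APPEND 2: p_7 = 2·9407382421 + 234536495 = 19049301337, q_7 = 2·187879674 + 4684049 = 380443397 → 19049301337/380443397

701/14
31595/631
25922621/517714
234536495/4684049
19049301337/380443397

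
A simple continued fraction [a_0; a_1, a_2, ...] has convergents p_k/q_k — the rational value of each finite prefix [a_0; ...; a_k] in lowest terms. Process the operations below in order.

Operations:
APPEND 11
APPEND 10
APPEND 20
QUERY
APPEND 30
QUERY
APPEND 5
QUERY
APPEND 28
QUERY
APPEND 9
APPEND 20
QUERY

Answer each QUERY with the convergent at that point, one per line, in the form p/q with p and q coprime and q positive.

2231/201
67041/6040
337436/30401
9515249/857268
1729008789/155773528

APPEND 11: p_0 = 11·1 + 0 = 11, q_0 = 11·0 + 1 = 1 → 11/1
APPEND 10: p_1 = 10·11 + 1 = 111, q_1 = 10·1 + 0 = 10 → 111/10
APPEND 20: p_2 = 20·111 + 11 = 2231, q_2 = 20·10 + 1 = 201 → 2231/201
APPEND 30: p_3 = 30·2231 + 111 = 67041, q_3 = 30·201 + 10 = 6040 → 67041/6040
APPEND 5: p_4 = 5·67041 + 2231 = 337436, q_4 = 5·6040 + 201 = 30401 → 337436/30401
APPEND 28: p_5 = 28·337436 + 67041 = 9515249, q_5 = 28·30401 + 6040 = 857268 → 9515249/857268
APPEND 9: p_6 = 9·9515249 + 337436 = 85974677, q_6 = 9·857268 + 30401 = 7745813 → 85974677/7745813
APPEND 20: p_7 = 20·85974677 + 9515249 = 1729008789, q_7 = 20·7745813 + 857268 = 155773528 → 1729008789/155773528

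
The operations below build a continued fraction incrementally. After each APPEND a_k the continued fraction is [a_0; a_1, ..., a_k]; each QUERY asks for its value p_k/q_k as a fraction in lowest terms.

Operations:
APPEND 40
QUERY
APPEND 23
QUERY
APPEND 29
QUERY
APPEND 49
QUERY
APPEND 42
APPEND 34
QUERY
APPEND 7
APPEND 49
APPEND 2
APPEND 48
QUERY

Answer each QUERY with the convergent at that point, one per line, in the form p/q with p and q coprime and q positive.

APPEND 40: p_0 = 40·1 + 0 = 40, q_0 = 40·0 + 1 = 1 → 40/1
APPEND 23: p_1 = 23·40 + 1 = 921, q_1 = 23·1 + 0 = 23 → 921/23
APPEND 29: p_2 = 29·921 + 40 = 26749, q_2 = 29·23 + 1 = 668 → 26749/668
APPEND 49: p_3 = 49·26749 + 921 = 1311622, q_3 = 49·668 + 23 = 32755 → 1311622/32755
APPEND 42: p_4 = 42·1311622 + 26749 = 55114873, q_4 = 42·32755 + 668 = 1376378 → 55114873/1376378
APPEND 34: p_5 = 34·55114873 + 1311622 = 1875217304, q_5 = 34·1376378 + 32755 = 46829607 → 1875217304/46829607
APPEND 7: p_6 = 7·1875217304 + 55114873 = 13181636001, q_6 = 7·46829607 + 1376378 = 329183627 → 13181636001/329183627
APPEND 49: p_7 = 49·13181636001 + 1875217304 = 647775381353, q_7 = 49·329183627 + 46829607 = 16176827330 → 647775381353/16176827330
APPEND 2: p_8 = 2·647775381353 + 13181636001 = 1308732398707, q_8 = 2·16176827330 + 329183627 = 32682838287 → 1308732398707/32682838287
APPEND 48: p_9 = 48·1308732398707 + 647775381353 = 63466930519289, q_9 = 48·32682838287 + 16176827330 = 1584953065106 → 63466930519289/1584953065106

40/1
921/23
26749/668
1311622/32755
1875217304/46829607
63466930519289/1584953065106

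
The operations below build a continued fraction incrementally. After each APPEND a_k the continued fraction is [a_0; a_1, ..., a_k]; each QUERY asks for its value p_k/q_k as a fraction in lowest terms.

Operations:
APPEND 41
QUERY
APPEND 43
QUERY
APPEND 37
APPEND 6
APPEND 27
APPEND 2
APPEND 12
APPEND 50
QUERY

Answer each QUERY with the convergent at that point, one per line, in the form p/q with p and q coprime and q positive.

41/1
1764/43
13624194158/332109159

APPEND 41: p_0 = 41·1 + 0 = 41, q_0 = 41·0 + 1 = 1 → 41/1
APPEND 43: p_1 = 43·41 + 1 = 1764, q_1 = 43·1 + 0 = 43 → 1764/43
APPEND 37: p_2 = 37·1764 + 41 = 65309, q_2 = 37·43 + 1 = 1592 → 65309/1592
APPEND 6: p_3 = 6·65309 + 1764 = 393618, q_3 = 6·1592 + 43 = 9595 → 393618/9595
APPEND 27: p_4 = 27·393618 + 65309 = 10692995, q_4 = 27·9595 + 1592 = 260657 → 10692995/260657
APPEND 2: p_5 = 2·10692995 + 393618 = 21779608, q_5 = 2·260657 + 9595 = 530909 → 21779608/530909
APPEND 12: p_6 = 12·21779608 + 10692995 = 272048291, q_6 = 12·530909 + 260657 = 6631565 → 272048291/6631565
APPEND 50: p_7 = 50·272048291 + 21779608 = 13624194158, q_7 = 50·6631565 + 530909 = 332109159 → 13624194158/332109159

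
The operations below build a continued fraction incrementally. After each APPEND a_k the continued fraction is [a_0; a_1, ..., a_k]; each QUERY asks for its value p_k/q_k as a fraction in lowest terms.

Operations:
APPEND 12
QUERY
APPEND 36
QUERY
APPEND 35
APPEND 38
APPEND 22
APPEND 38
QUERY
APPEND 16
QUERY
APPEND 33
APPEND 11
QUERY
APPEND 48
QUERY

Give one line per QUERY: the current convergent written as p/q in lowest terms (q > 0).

12/1
433/36
483340369/40185416
7746150209/644022905
2824915420135/234866376996
135852046463746/11294879037089

APPEND 12: p_0 = 12·1 + 0 = 12, q_0 = 12·0 + 1 = 1 → 12/1
APPEND 36: p_1 = 36·12 + 1 = 433, q_1 = 36·1 + 0 = 36 → 433/36
APPEND 35: p_2 = 35·433 + 12 = 15167, q_2 = 35·36 + 1 = 1261 → 15167/1261
APPEND 38: p_3 = 38·15167 + 433 = 576779, q_3 = 38·1261 + 36 = 47954 → 576779/47954
APPEND 22: p_4 = 22·576779 + 15167 = 12704305, q_4 = 22·47954 + 1261 = 1056249 → 12704305/1056249
APPEND 38: p_5 = 38·12704305 + 576779 = 483340369, q_5 = 38·1056249 + 47954 = 40185416 → 483340369/40185416
APPEND 16: p_6 = 16·483340369 + 12704305 = 7746150209, q_6 = 16·40185416 + 1056249 = 644022905 → 7746150209/644022905
APPEND 33: p_7 = 33·7746150209 + 483340369 = 256106297266, q_7 = 33·644022905 + 40185416 = 21292941281 → 256106297266/21292941281
APPEND 11: p_8 = 11·256106297266 + 7746150209 = 2824915420135, q_8 = 11·21292941281 + 644022905 = 234866376996 → 2824915420135/234866376996
APPEND 48: p_9 = 48·2824915420135 + 256106297266 = 135852046463746, q_9 = 48·234866376996 + 21292941281 = 11294879037089 → 135852046463746/11294879037089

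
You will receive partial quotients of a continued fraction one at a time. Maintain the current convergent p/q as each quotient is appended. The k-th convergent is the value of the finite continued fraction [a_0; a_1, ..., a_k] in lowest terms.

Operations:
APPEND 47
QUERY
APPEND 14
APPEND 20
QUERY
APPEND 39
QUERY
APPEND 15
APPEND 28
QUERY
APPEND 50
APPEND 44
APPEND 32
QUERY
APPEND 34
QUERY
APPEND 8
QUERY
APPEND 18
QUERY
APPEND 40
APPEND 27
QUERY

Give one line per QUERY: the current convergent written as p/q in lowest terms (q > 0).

APPEND 47: p_0 = 47·1 + 0 = 47, q_0 = 47·0 + 1 = 1 → 47/1
APPEND 14: p_1 = 14·47 + 1 = 659, q_1 = 14·1 + 0 = 14 → 659/14
APPEND 20: p_2 = 20·659 + 47 = 13227, q_2 = 20·14 + 1 = 281 → 13227/281
APPEND 39: p_3 = 39·13227 + 659 = 516512, q_3 = 39·281 + 14 = 10973 → 516512/10973
APPEND 15: p_4 = 15·516512 + 13227 = 7760907, q_4 = 15·10973 + 281 = 164876 → 7760907/164876
APPEND 28: p_5 = 28·7760907 + 516512 = 217821908, q_5 = 28·164876 + 10973 = 4627501 → 217821908/4627501
APPEND 50: p_6 = 50·217821908 + 7760907 = 10898856307, q_6 = 50·4627501 + 164876 = 231539926 → 10898856307/231539926
APPEND 44: p_7 = 44·10898856307 + 217821908 = 479767499416, q_7 = 44·231539926 + 4627501 = 10192384245 → 479767499416/10192384245
APPEND 32: p_8 = 32·479767499416 + 10898856307 = 15363458837619, q_8 = 32·10192384245 + 231539926 = 326387835766 → 15363458837619/326387835766
APPEND 34: p_9 = 34·15363458837619 + 479767499416 = 522837367978462, q_9 = 34·326387835766 + 10192384245 = 11107378800289 → 522837367978462/11107378800289
APPEND 8: p_10 = 8·522837367978462 + 15363458837619 = 4198062402665315, q_10 = 8·11107378800289 + 326387835766 = 89185418238078 → 4198062402665315/89185418238078
APPEND 18: p_11 = 18·4198062402665315 + 522837367978462 = 76087960615954132, q_11 = 18·89185418238078 + 11107378800289 = 1616444907085693 → 76087960615954132/1616444907085693
APPEND 40: p_12 = 40·76087960615954132 + 4198062402665315 = 3047716487040830595, q_12 = 40·1616444907085693 + 89185418238078 = 64746981701665798 → 3047716487040830595/64746981701665798
APPEND 27: p_13 = 27·3047716487040830595 + 76087960615954132 = 82364433110718380197, q_13 = 27·64746981701665798 + 1616444907085693 = 1749784950852062239 → 82364433110718380197/1749784950852062239

47/1
13227/281
516512/10973
217821908/4627501
15363458837619/326387835766
522837367978462/11107378800289
4198062402665315/89185418238078
76087960615954132/1616444907085693
82364433110718380197/1749784950852062239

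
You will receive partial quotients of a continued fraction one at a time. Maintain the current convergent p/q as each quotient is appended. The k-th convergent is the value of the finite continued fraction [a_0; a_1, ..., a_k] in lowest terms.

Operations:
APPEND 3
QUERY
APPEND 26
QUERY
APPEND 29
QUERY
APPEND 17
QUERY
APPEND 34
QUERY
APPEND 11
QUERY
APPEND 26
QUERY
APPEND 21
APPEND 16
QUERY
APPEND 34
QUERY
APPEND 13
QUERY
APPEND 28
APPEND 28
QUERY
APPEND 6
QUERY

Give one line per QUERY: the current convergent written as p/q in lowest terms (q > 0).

APPEND 3: p_0 = 3·1 + 0 = 3, q_0 = 3·0 + 1 = 1 → 3/1
APPEND 26: p_1 = 26·3 + 1 = 79, q_1 = 26·1 + 0 = 26 → 79/26
APPEND 29: p_2 = 29·79 + 3 = 2294, q_2 = 29·26 + 1 = 755 → 2294/755
APPEND 17: p_3 = 17·2294 + 79 = 39077, q_3 = 17·755 + 26 = 12861 → 39077/12861
APPEND 34: p_4 = 34·39077 + 2294 = 1330912, q_4 = 34·12861 + 755 = 438029 → 1330912/438029
APPEND 11: p_5 = 11·1330912 + 39077 = 14679109, q_5 = 11·438029 + 12861 = 4831180 → 14679109/4831180
APPEND 26: p_6 = 26·14679109 + 1330912 = 382987746, q_6 = 26·4831180 + 438029 = 126048709 → 382987746/126048709
APPEND 21: p_7 = 21·382987746 + 14679109 = 8057421775, q_7 = 21·126048709 + 4831180 = 2651854069 → 8057421775/2651854069
APPEND 16: p_8 = 16·8057421775 + 382987746 = 129301736146, q_8 = 16·2651854069 + 126048709 = 42555713813 → 129301736146/42555713813
APPEND 34: p_9 = 34·129301736146 + 8057421775 = 4404316450739, q_9 = 34·42555713813 + 2651854069 = 1449546123711 → 4404316450739/1449546123711
APPEND 13: p_10 = 13·4404316450739 + 129301736146 = 57385415595753, q_10 = 13·1449546123711 + 42555713813 = 18886655322056 → 57385415595753/18886655322056
APPEND 28: p_11 = 28·57385415595753 + 4404316450739 = 1611195953131823, q_11 = 28·18886655322056 + 1449546123711 = 530275895141279 → 1611195953131823/530275895141279
APPEND 28: p_12 = 28·1611195953131823 + 57385415595753 = 45170872103286797, q_12 = 28·530275895141279 + 18886655322056 = 14866611719277868 → 45170872103286797/14866611719277868
APPEND 6: p_13 = 6·45170872103286797 + 1611195953131823 = 272636428572852605, q_13 = 6·14866611719277868 + 530275895141279 = 89729946210808487 → 272636428572852605/89729946210808487

3/1
79/26
2294/755
39077/12861
1330912/438029
14679109/4831180
382987746/126048709
129301736146/42555713813
4404316450739/1449546123711
57385415595753/18886655322056
45170872103286797/14866611719277868
272636428572852605/89729946210808487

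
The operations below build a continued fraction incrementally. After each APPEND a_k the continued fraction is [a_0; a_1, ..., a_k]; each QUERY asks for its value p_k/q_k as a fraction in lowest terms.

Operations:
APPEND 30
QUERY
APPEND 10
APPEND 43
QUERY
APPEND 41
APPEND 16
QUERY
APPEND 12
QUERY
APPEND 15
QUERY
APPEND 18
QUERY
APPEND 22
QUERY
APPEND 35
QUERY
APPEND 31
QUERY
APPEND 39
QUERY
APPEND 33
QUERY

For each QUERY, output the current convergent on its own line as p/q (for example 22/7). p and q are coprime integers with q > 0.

30/1
12973/431
8528077/283327
102869118/3417605
1551564847/51547402
28031036364/931270841
618234364855/20539505904
21666233806289/719813977481
672271482359814/22334772807815
26240254045839035/871775953482266
866600654995047969/28790941237722593

APPEND 30: p_0 = 30·1 + 0 = 30, q_0 = 30·0 + 1 = 1 → 30/1
APPEND 10: p_1 = 10·30 + 1 = 301, q_1 = 10·1 + 0 = 10 → 301/10
APPEND 43: p_2 = 43·301 + 30 = 12973, q_2 = 43·10 + 1 = 431 → 12973/431
APPEND 41: p_3 = 41·12973 + 301 = 532194, q_3 = 41·431 + 10 = 17681 → 532194/17681
APPEND 16: p_4 = 16·532194 + 12973 = 8528077, q_4 = 16·17681 + 431 = 283327 → 8528077/283327
APPEND 12: p_5 = 12·8528077 + 532194 = 102869118, q_5 = 12·283327 + 17681 = 3417605 → 102869118/3417605
APPEND 15: p_6 = 15·102869118 + 8528077 = 1551564847, q_6 = 15·3417605 + 283327 = 51547402 → 1551564847/51547402
APPEND 18: p_7 = 18·1551564847 + 102869118 = 28031036364, q_7 = 18·51547402 + 3417605 = 931270841 → 28031036364/931270841
APPEND 22: p_8 = 22·28031036364 + 1551564847 = 618234364855, q_8 = 22·931270841 + 51547402 = 20539505904 → 618234364855/20539505904
APPEND 35: p_9 = 35·618234364855 + 28031036364 = 21666233806289, q_9 = 35·20539505904 + 931270841 = 719813977481 → 21666233806289/719813977481
APPEND 31: p_10 = 31·21666233806289 + 618234364855 = 672271482359814, q_10 = 31·719813977481 + 20539505904 = 22334772807815 → 672271482359814/22334772807815
APPEND 39: p_11 = 39·672271482359814 + 21666233806289 = 26240254045839035, q_11 = 39·22334772807815 + 719813977481 = 871775953482266 → 26240254045839035/871775953482266
APPEND 33: p_12 = 33·26240254045839035 + 672271482359814 = 866600654995047969, q_12 = 33·871775953482266 + 22334772807815 = 28790941237722593 → 866600654995047969/28790941237722593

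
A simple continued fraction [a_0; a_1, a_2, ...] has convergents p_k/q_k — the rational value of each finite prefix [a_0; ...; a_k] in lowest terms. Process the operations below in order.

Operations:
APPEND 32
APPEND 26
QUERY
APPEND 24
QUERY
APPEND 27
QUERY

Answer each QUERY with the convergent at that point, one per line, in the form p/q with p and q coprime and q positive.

833/26
20024/625
541481/16901

APPEND 32: p_0 = 32·1 + 0 = 32, q_0 = 32·0 + 1 = 1 → 32/1
APPEND 26: p_1 = 26·32 + 1 = 833, q_1 = 26·1 + 0 = 26 → 833/26
APPEND 24: p_2 = 24·833 + 32 = 20024, q_2 = 24·26 + 1 = 625 → 20024/625
APPEND 27: p_3 = 27·20024 + 833 = 541481, q_3 = 27·625 + 26 = 16901 → 541481/16901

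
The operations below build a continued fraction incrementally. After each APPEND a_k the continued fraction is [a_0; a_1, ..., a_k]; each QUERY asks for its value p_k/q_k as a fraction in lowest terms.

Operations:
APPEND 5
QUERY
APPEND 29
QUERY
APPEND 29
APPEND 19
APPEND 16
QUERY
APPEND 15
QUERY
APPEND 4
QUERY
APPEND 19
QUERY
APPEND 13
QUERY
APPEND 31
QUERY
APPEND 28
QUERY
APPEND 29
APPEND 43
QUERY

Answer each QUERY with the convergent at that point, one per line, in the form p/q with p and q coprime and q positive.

5/1
146/29
1295231/257274
19509152/3875137
79331839/15757822
1526814093/303273755
19927915048/3958316637
619292180581/123011089502
17360108971316/3448268822693
21692045559967351/4308728967569450

APPEND 5: p_0 = 5·1 + 0 = 5, q_0 = 5·0 + 1 = 1 → 5/1
APPEND 29: p_1 = 29·5 + 1 = 146, q_1 = 29·1 + 0 = 29 → 146/29
APPEND 29: p_2 = 29·146 + 5 = 4239, q_2 = 29·29 + 1 = 842 → 4239/842
APPEND 19: p_3 = 19·4239 + 146 = 80687, q_3 = 19·842 + 29 = 16027 → 80687/16027
APPEND 16: p_4 = 16·80687 + 4239 = 1295231, q_4 = 16·16027 + 842 = 257274 → 1295231/257274
APPEND 15: p_5 = 15·1295231 + 80687 = 19509152, q_5 = 15·257274 + 16027 = 3875137 → 19509152/3875137
APPEND 4: p_6 = 4·19509152 + 1295231 = 79331839, q_6 = 4·3875137 + 257274 = 15757822 → 79331839/15757822
APPEND 19: p_7 = 19·79331839 + 19509152 = 1526814093, q_7 = 19·15757822 + 3875137 = 303273755 → 1526814093/303273755
APPEND 13: p_8 = 13·1526814093 + 79331839 = 19927915048, q_8 = 13·303273755 + 15757822 = 3958316637 → 19927915048/3958316637
APPEND 31: p_9 = 31·19927915048 + 1526814093 = 619292180581, q_9 = 31·3958316637 + 303273755 = 123011089502 → 619292180581/123011089502
APPEND 28: p_10 = 28·619292180581 + 19927915048 = 17360108971316, q_10 = 28·123011089502 + 3958316637 = 3448268822693 → 17360108971316/3448268822693
APPEND 29: p_11 = 29·17360108971316 + 619292180581 = 504062452348745, q_11 = 29·3448268822693 + 123011089502 = 100122806947599 → 504062452348745/100122806947599
APPEND 43: p_12 = 43·504062452348745 + 17360108971316 = 21692045559967351, q_12 = 43·100122806947599 + 3448268822693 = 4308728967569450 → 21692045559967351/4308728967569450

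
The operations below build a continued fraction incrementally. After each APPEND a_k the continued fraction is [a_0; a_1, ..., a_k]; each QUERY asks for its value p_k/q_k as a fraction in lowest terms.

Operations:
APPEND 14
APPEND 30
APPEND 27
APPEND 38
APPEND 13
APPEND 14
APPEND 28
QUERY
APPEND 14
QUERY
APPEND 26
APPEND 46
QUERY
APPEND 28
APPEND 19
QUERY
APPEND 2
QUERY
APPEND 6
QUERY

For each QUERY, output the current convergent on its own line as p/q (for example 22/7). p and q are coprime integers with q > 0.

2228274896/158784899
31275228395/2228645124
37538949034031/2674992318782
20023752135188677/1426874873515143
41099410227543388/2928707635514305
266620213500449005/18999120686600973

APPEND 14: p_0 = 14·1 + 0 = 14, q_0 = 14·0 + 1 = 1 → 14/1
APPEND 30: p_1 = 30·14 + 1 = 421, q_1 = 30·1 + 0 = 30 → 421/30
APPEND 27: p_2 = 27·421 + 14 = 11381, q_2 = 27·30 + 1 = 811 → 11381/811
APPEND 38: p_3 = 38·11381 + 421 = 432899, q_3 = 38·811 + 30 = 30848 → 432899/30848
APPEND 13: p_4 = 13·432899 + 11381 = 5639068, q_4 = 13·30848 + 811 = 401835 → 5639068/401835
APPEND 14: p_5 = 14·5639068 + 432899 = 79379851, q_5 = 14·401835 + 30848 = 5656538 → 79379851/5656538
APPEND 28: p_6 = 28·79379851 + 5639068 = 2228274896, q_6 = 28·5656538 + 401835 = 158784899 → 2228274896/158784899
APPEND 14: p_7 = 14·2228274896 + 79379851 = 31275228395, q_7 = 14·158784899 + 5656538 = 2228645124 → 31275228395/2228645124
APPEND 26: p_8 = 26·31275228395 + 2228274896 = 815384213166, q_8 = 26·2228645124 + 158784899 = 58103558123 → 815384213166/58103558123
APPEND 46: p_9 = 46·815384213166 + 31275228395 = 37538949034031, q_9 = 46·58103558123 + 2228645124 = 2674992318782 → 37538949034031/2674992318782
APPEND 28: p_10 = 28·37538949034031 + 815384213166 = 1051905957166034, q_10 = 28·2674992318782 + 58103558123 = 74957888484019 → 1051905957166034/74957888484019
APPEND 19: p_11 = 19·1051905957166034 + 37538949034031 = 20023752135188677, q_11 = 19·74957888484019 + 2674992318782 = 1426874873515143 → 20023752135188677/1426874873515143
APPEND 2: p_12 = 2·20023752135188677 + 1051905957166034 = 41099410227543388, q_12 = 2·1426874873515143 + 74957888484019 = 2928707635514305 → 41099410227543388/2928707635514305
APPEND 6: p_13 = 6·41099410227543388 + 20023752135188677 = 266620213500449005, q_13 = 6·2928707635514305 + 1426874873515143 = 18999120686600973 → 266620213500449005/18999120686600973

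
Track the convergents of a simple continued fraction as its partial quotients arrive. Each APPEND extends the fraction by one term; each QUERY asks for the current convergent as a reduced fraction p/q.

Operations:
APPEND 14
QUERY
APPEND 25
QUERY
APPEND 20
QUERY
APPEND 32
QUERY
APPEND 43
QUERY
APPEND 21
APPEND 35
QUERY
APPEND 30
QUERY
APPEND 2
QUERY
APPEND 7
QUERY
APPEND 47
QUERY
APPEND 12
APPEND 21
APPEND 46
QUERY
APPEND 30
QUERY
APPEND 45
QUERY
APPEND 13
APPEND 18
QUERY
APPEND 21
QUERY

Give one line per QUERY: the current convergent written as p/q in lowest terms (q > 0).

14/1
351/25
7034/501
225439/16057
9700911/690952
7147760861/509102667
214636770400/15287606059
436421301661/31084314785
3269585882027/232877809554
154106957756930/10976341363823
1798507747416154609/128099569730376668
53994290144100664127/3845768996710347893
2431541564231946040324/173187704421696031853
572384164817101131430426/40768334381039353747529
12051731495784283159227285/858390307928305187460091

APPEND 14: p_0 = 14·1 + 0 = 14, q_0 = 14·0 + 1 = 1 → 14/1
APPEND 25: p_1 = 25·14 + 1 = 351, q_1 = 25·1 + 0 = 25 → 351/25
APPEND 20: p_2 = 20·351 + 14 = 7034, q_2 = 20·25 + 1 = 501 → 7034/501
APPEND 32: p_3 = 32·7034 + 351 = 225439, q_3 = 32·501 + 25 = 16057 → 225439/16057
APPEND 43: p_4 = 43·225439 + 7034 = 9700911, q_4 = 43·16057 + 501 = 690952 → 9700911/690952
APPEND 21: p_5 = 21·9700911 + 225439 = 203944570, q_5 = 21·690952 + 16057 = 14526049 → 203944570/14526049
APPEND 35: p_6 = 35·203944570 + 9700911 = 7147760861, q_6 = 35·14526049 + 690952 = 509102667 → 7147760861/509102667
APPEND 30: p_7 = 30·7147760861 + 203944570 = 214636770400, q_7 = 30·509102667 + 14526049 = 15287606059 → 214636770400/15287606059
APPEND 2: p_8 = 2·214636770400 + 7147760861 = 436421301661, q_8 = 2·15287606059 + 509102667 = 31084314785 → 436421301661/31084314785
APPEND 7: p_9 = 7·436421301661 + 214636770400 = 3269585882027, q_9 = 7·31084314785 + 15287606059 = 232877809554 → 3269585882027/232877809554
APPEND 47: p_10 = 47·3269585882027 + 436421301661 = 154106957756930, q_10 = 47·232877809554 + 31084314785 = 10976341363823 → 154106957756930/10976341363823
APPEND 12: p_11 = 12·154106957756930 + 3269585882027 = 1852553078965187, q_11 = 12·10976341363823 + 232877809554 = 131948974175430 → 1852553078965187/131948974175430
APPEND 21: p_12 = 21·1852553078965187 + 154106957756930 = 39057721616025857, q_12 = 21·131948974175430 + 10976341363823 = 2781904799047853 → 39057721616025857/2781904799047853
APPEND 46: p_13 = 46·39057721616025857 + 1852553078965187 = 1798507747416154609, q_13 = 46·2781904799047853 + 131948974175430 = 128099569730376668 → 1798507747416154609/128099569730376668
APPEND 30: p_14 = 30·1798507747416154609 + 39057721616025857 = 53994290144100664127, q_14 = 30·128099569730376668 + 2781904799047853 = 3845768996710347893 → 53994290144100664127/3845768996710347893
APPEND 45: p_15 = 45·53994290144100664127 + 1798507747416154609 = 2431541564231946040324, q_15 = 45·3845768996710347893 + 128099569730376668 = 173187704421696031853 → 2431541564231946040324/173187704421696031853
APPEND 13: p_16 = 13·2431541564231946040324 + 53994290144100664127 = 31664034625159399188339, q_16 = 13·173187704421696031853 + 3845768996710347893 = 2255285926478758761982 → 31664034625159399188339/2255285926478758761982
APPEND 18: p_17 = 18·31664034625159399188339 + 2431541564231946040324 = 572384164817101131430426, q_17 = 18·2255285926478758761982 + 173187704421696031853 = 40768334381039353747529 → 572384164817101131430426/40768334381039353747529
APPEND 21: p_18 = 21·572384164817101131430426 + 31664034625159399188339 = 12051731495784283159227285, q_18 = 21·40768334381039353747529 + 2255285926478758761982 = 858390307928305187460091 → 12051731495784283159227285/858390307928305187460091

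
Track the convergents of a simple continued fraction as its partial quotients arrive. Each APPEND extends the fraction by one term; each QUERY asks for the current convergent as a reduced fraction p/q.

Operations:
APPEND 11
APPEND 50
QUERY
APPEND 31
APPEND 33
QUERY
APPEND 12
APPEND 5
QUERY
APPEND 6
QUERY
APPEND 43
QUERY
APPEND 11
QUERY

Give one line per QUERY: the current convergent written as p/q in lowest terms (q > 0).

551/50
564587/51233
34525267/3132968
213943738/19414155
9234106001/837941633
101789109749/9236772118

APPEND 11: p_0 = 11·1 + 0 = 11, q_0 = 11·0 + 1 = 1 → 11/1
APPEND 50: p_1 = 50·11 + 1 = 551, q_1 = 50·1 + 0 = 50 → 551/50
APPEND 31: p_2 = 31·551 + 11 = 17092, q_2 = 31·50 + 1 = 1551 → 17092/1551
APPEND 33: p_3 = 33·17092 + 551 = 564587, q_3 = 33·1551 + 50 = 51233 → 564587/51233
APPEND 12: p_4 = 12·564587 + 17092 = 6792136, q_4 = 12·51233 + 1551 = 616347 → 6792136/616347
APPEND 5: p_5 = 5·6792136 + 564587 = 34525267, q_5 = 5·616347 + 51233 = 3132968 → 34525267/3132968
APPEND 6: p_6 = 6·34525267 + 6792136 = 213943738, q_6 = 6·3132968 + 616347 = 19414155 → 213943738/19414155
APPEND 43: p_7 = 43·213943738 + 34525267 = 9234106001, q_7 = 43·19414155 + 3132968 = 837941633 → 9234106001/837941633
APPEND 11: p_8 = 11·9234106001 + 213943738 = 101789109749, q_8 = 11·837941633 + 19414155 = 9236772118 → 101789109749/9236772118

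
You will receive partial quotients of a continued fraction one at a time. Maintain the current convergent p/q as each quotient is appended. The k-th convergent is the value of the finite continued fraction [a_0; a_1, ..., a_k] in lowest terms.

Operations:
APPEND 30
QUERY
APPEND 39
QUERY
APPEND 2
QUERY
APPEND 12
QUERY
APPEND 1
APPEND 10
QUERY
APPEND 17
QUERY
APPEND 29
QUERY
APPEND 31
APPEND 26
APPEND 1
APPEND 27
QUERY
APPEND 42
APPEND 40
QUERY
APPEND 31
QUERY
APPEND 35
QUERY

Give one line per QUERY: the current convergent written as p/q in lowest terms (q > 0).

APPEND 30: p_0 = 30·1 + 0 = 30, q_0 = 30·0 + 1 = 1 → 30/1
APPEND 39: p_1 = 39·30 + 1 = 1171, q_1 = 39·1 + 0 = 39 → 1171/39
APPEND 2: p_2 = 2·1171 + 30 = 2372, q_2 = 2·39 + 1 = 79 → 2372/79
APPEND 12: p_3 = 12·2372 + 1171 = 29635, q_3 = 12·79 + 39 = 987 → 29635/987
APPEND 1: p_4 = 1·29635 + 2372 = 32007, q_4 = 1·987 + 79 = 1066 → 32007/1066
APPEND 10: p_5 = 10·32007 + 29635 = 349705, q_5 = 10·1066 + 987 = 11647 → 349705/11647
APPEND 17: p_6 = 17·349705 + 32007 = 5976992, q_6 = 17·11647 + 1066 = 199065 → 5976992/199065
APPEND 29: p_7 = 29·5976992 + 349705 = 173682473, q_7 = 29·199065 + 11647 = 5784532 → 173682473/5784532
APPEND 31: p_8 = 31·173682473 + 5976992 = 5390133655, q_8 = 31·5784532 + 199065 = 179519557 → 5390133655/179519557
APPEND 26: p_9 = 26·5390133655 + 173682473 = 140317157503, q_9 = 26·179519557 + 5784532 = 4673293014 → 140317157503/4673293014
APPEND 1: p_10 = 1·140317157503 + 5390133655 = 145707291158, q_10 = 1·4673293014 + 179519557 = 4852812571 → 145707291158/4852812571
APPEND 27: p_11 = 27·145707291158 + 140317157503 = 4074414018769, q_11 = 27·4852812571 + 4673293014 = 135699232431 → 4074414018769/135699232431
APPEND 42: p_12 = 42·4074414018769 + 145707291158 = 171271096079456, q_12 = 42·135699232431 + 4852812571 = 5704220574673 → 171271096079456/5704220574673
APPEND 40: p_13 = 40·171271096079456 + 4074414018769 = 6854918257197009, q_13 = 40·5704220574673 + 135699232431 = 228304522219351 → 6854918257197009/228304522219351
APPEND 31: p_14 = 31·6854918257197009 + 171271096079456 = 212673737069186735, q_14 = 31·228304522219351 + 5704220574673 = 7083144409374554 → 212673737069186735/7083144409374554
APPEND 35: p_15 = 35·212673737069186735 + 6854918257197009 = 7450435715678732734, q_15 = 35·7083144409374554 + 228304522219351 = 248138358850328741 → 7450435715678732734/248138358850328741

30/1
1171/39
2372/79
29635/987
349705/11647
5976992/199065
173682473/5784532
4074414018769/135699232431
6854918257197009/228304522219351
212673737069186735/7083144409374554
7450435715678732734/248138358850328741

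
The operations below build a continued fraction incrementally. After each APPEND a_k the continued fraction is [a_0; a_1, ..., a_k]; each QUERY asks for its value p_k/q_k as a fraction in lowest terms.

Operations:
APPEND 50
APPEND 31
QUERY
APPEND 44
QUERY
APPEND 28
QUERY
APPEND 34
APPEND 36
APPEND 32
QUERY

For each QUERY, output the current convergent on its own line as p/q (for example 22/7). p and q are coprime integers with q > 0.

1551/31
68294/1365
1913783/38251
75164105204/1502313579

APPEND 50: p_0 = 50·1 + 0 = 50, q_0 = 50·0 + 1 = 1 → 50/1
APPEND 31: p_1 = 31·50 + 1 = 1551, q_1 = 31·1 + 0 = 31 → 1551/31
APPEND 44: p_2 = 44·1551 + 50 = 68294, q_2 = 44·31 + 1 = 1365 → 68294/1365
APPEND 28: p_3 = 28·68294 + 1551 = 1913783, q_3 = 28·1365 + 31 = 38251 → 1913783/38251
APPEND 34: p_4 = 34·1913783 + 68294 = 65136916, q_4 = 34·38251 + 1365 = 1301899 → 65136916/1301899
APPEND 36: p_5 = 36·65136916 + 1913783 = 2346842759, q_5 = 36·1301899 + 38251 = 46906615 → 2346842759/46906615
APPEND 32: p_6 = 32·2346842759 + 65136916 = 75164105204, q_6 = 32·46906615 + 1301899 = 1502313579 → 75164105204/1502313579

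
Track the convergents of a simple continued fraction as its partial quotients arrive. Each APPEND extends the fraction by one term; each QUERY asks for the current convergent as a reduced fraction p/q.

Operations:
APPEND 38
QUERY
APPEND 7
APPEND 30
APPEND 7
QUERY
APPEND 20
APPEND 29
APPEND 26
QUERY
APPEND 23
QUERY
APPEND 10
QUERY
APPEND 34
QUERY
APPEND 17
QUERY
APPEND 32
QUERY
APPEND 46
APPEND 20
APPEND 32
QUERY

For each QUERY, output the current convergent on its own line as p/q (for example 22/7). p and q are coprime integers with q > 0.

APPEND 38: p_0 = 38·1 + 0 = 38, q_0 = 38·0 + 1 = 1 → 38/1
APPEND 7: p_1 = 7·38 + 1 = 267, q_1 = 7·1 + 0 = 7 → 267/7
APPEND 30: p_2 = 30·267 + 38 = 8048, q_2 = 30·7 + 1 = 211 → 8048/211
APPEND 7: p_3 = 7·8048 + 267 = 56603, q_3 = 7·211 + 7 = 1484 → 56603/1484
APPEND 20: p_4 = 20·56603 + 8048 = 1140108, q_4 = 20·1484 + 211 = 29891 → 1140108/29891
APPEND 29: p_5 = 29·1140108 + 56603 = 33119735, q_5 = 29·29891 + 1484 = 868323 → 33119735/868323
APPEND 26: p_6 = 26·33119735 + 1140108 = 862253218, q_6 = 26·868323 + 29891 = 22606289 → 862253218/22606289
APPEND 23: p_7 = 23·862253218 + 33119735 = 19864943749, q_7 = 23·22606289 + 868323 = 520812970 → 19864943749/520812970
APPEND 10: p_8 = 10·19864943749 + 862253218 = 199511690708, q_8 = 10·520812970 + 22606289 = 5230735989 → 199511690708/5230735989
APPEND 34: p_9 = 34·199511690708 + 19864943749 = 6803262427821, q_9 = 34·5230735989 + 520812970 = 178365836596 → 6803262427821/178365836596
APPEND 17: p_10 = 17·6803262427821 + 199511690708 = 115854972963665, q_10 = 17·178365836596 + 5230735989 = 3037449958121 → 115854972963665/3037449958121
APPEND 32: p_11 = 32·115854972963665 + 6803262427821 = 3714162397265101, q_11 = 32·3037449958121 + 178365836596 = 97376764496468 → 3714162397265101/97376764496468
APPEND 46: p_12 = 46·3714162397265101 + 115854972963665 = 170967325247158311, q_12 = 46·97376764496468 + 3037449958121 = 4482368616795649 → 170967325247158311/4482368616795649
APPEND 20: p_13 = 20·170967325247158311 + 3714162397265101 = 3423060667340431321, q_13 = 20·4482368616795649 + 97376764496468 = 89744749100409448 → 3423060667340431321/89744749100409448
APPEND 32: p_14 = 32·3423060667340431321 + 170967325247158311 = 109708908680140960583, q_14 = 32·89744749100409448 + 4482368616795649 = 2876314339829897985 → 109708908680140960583/2876314339829897985

38/1
56603/1484
862253218/22606289
19864943749/520812970
199511690708/5230735989
6803262427821/178365836596
115854972963665/3037449958121
3714162397265101/97376764496468
109708908680140960583/2876314339829897985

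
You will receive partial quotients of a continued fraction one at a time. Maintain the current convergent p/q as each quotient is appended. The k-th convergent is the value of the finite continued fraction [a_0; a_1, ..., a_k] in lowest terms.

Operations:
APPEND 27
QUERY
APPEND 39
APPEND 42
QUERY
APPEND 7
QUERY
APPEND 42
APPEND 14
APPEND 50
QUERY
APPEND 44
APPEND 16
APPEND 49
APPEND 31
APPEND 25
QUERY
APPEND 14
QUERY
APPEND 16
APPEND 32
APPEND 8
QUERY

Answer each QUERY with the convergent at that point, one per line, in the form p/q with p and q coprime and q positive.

27/1
44295/1639
311119/11512
9206572343/340660843
247388542638991087/9153850786608667
3473322395032710441/128519593505639404
14373667122992987726279/531853264895392771899

APPEND 27: p_0 = 27·1 + 0 = 27, q_0 = 27·0 + 1 = 1 → 27/1
APPEND 39: p_1 = 39·27 + 1 = 1054, q_1 = 39·1 + 0 = 39 → 1054/39
APPEND 42: p_2 = 42·1054 + 27 = 44295, q_2 = 42·39 + 1 = 1639 → 44295/1639
APPEND 7: p_3 = 7·44295 + 1054 = 311119, q_3 = 7·1639 + 39 = 11512 → 311119/11512
APPEND 42: p_4 = 42·311119 + 44295 = 13111293, q_4 = 42·11512 + 1639 = 485143 → 13111293/485143
APPEND 14: p_5 = 14·13111293 + 311119 = 183869221, q_5 = 14·485143 + 11512 = 6803514 → 183869221/6803514
APPEND 50: p_6 = 50·183869221 + 13111293 = 9206572343, q_6 = 50·6803514 + 485143 = 340660843 → 9206572343/340660843
APPEND 44: p_7 = 44·9206572343 + 183869221 = 405273052313, q_7 = 44·340660843 + 6803514 = 14995880606 → 405273052313/14995880606
APPEND 16: p_8 = 16·405273052313 + 9206572343 = 6493575409351, q_8 = 16·14995880606 + 340660843 = 240274750539 → 6493575409351/240274750539
APPEND 49: p_9 = 49·6493575409351 + 405273052313 = 318590468110512, q_9 = 49·240274750539 + 14995880606 = 11788458657017 → 318590468110512/11788458657017
APPEND 31: p_10 = 31·318590468110512 + 6493575409351 = 9882798086835223, q_10 = 31·11788458657017 + 240274750539 = 365682493118066 → 9882798086835223/365682493118066
APPEND 25: p_11 = 25·9882798086835223 + 318590468110512 = 247388542638991087, q_11 = 25·365682493118066 + 11788458657017 = 9153850786608667 → 247388542638991087/9153850786608667
APPEND 14: p_12 = 14·247388542638991087 + 9882798086835223 = 3473322395032710441, q_12 = 14·9153850786608667 + 365682493118066 = 128519593505639404 → 3473322395032710441/128519593505639404
APPEND 16: p_13 = 16·3473322395032710441 + 247388542638991087 = 55820546863162358143, q_13 = 16·128519593505639404 + 9153850786608667 = 2065467346876839131 → 55820546863162358143/2065467346876839131
APPEND 32: p_14 = 32·55820546863162358143 + 3473322395032710441 = 1789730822016228171017, q_14 = 32·2065467346876839131 + 128519593505639404 = 66223474693564491596 → 1789730822016228171017/66223474693564491596
APPEND 8: p_15 = 8·1789730822016228171017 + 55820546863162358143 = 14373667122992987726279, q_15 = 8·66223474693564491596 + 2065467346876839131 = 531853264895392771899 → 14373667122992987726279/531853264895392771899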